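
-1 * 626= -626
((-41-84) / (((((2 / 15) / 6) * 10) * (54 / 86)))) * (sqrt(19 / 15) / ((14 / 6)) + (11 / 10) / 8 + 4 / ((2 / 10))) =-577275 / 32-1075 * sqrt(285) / 42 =-18471.94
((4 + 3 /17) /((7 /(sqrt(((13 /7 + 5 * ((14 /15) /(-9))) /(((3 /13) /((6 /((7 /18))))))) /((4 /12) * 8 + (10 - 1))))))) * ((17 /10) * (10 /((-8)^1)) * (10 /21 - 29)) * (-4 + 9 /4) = -175.29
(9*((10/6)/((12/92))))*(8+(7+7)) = 2530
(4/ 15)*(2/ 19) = 8/ 285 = 0.03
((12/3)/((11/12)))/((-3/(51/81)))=-272/297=-0.92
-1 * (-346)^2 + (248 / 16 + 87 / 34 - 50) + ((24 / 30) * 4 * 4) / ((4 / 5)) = -2035443 / 17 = -119731.94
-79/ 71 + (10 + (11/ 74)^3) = 255790845/ 28770904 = 8.89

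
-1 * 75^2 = -5625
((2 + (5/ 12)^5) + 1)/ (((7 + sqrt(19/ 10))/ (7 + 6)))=341077555/ 58599936- 9745073*sqrt(190)/ 117199872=4.67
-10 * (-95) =950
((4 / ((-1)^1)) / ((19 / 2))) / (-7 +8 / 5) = 40 / 513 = 0.08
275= 275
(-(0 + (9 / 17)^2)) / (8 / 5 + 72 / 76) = -7695 / 69938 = -0.11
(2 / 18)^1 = 1 / 9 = 0.11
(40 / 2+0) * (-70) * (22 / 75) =-410.67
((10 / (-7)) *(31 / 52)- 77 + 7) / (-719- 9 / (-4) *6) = 12895 / 128401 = 0.10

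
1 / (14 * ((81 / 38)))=19 / 567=0.03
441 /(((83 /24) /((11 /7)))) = 200.39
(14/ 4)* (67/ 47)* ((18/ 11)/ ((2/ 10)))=21105/ 517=40.82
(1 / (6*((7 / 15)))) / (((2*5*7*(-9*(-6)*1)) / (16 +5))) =1 / 504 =0.00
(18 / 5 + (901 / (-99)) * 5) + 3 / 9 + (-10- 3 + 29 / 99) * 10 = -27826 / 165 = -168.64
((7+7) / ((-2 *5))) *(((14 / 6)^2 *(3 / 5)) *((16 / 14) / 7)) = -56 / 75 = -0.75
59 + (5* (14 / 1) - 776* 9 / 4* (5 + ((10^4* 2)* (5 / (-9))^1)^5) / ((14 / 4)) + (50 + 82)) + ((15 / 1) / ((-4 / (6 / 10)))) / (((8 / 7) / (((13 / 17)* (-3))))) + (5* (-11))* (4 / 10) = 2110719999999999999943766134831 / 24984288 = 84481895181483658847663.22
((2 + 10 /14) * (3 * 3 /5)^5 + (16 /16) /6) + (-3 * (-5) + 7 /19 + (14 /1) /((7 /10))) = 216515759 /2493750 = 86.82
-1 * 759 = -759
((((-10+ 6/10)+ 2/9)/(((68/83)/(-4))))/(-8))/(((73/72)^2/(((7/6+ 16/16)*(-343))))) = 1834200732/452965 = 4049.32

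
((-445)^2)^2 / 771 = 39213900625 / 771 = 50861090.30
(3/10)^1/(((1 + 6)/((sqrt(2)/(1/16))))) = 24 *sqrt(2)/35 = 0.97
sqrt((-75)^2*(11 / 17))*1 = 75*sqrt(187) / 17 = 60.33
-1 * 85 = -85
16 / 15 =1.07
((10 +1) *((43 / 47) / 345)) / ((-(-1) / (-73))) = -34529 / 16215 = -2.13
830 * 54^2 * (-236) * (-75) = 42838956000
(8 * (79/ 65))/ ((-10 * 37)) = -316/ 12025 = -0.03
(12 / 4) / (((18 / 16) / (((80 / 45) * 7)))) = 896 / 27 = 33.19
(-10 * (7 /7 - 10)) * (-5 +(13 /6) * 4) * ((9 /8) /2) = 1485 /8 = 185.62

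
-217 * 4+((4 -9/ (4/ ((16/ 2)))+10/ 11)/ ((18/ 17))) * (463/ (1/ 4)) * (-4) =997940/ 11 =90721.82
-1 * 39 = -39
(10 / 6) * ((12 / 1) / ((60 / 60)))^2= 240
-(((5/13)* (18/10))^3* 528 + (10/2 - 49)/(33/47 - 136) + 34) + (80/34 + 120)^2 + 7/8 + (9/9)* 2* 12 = 477579263919621/32300311576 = 14785.59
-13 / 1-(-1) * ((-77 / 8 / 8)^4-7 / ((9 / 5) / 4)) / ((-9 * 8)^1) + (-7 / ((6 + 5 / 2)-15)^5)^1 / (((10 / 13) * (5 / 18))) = -12.81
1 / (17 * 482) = 1 / 8194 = 0.00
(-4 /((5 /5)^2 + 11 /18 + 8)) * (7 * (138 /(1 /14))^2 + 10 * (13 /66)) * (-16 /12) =27591558688 /1903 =14498979.87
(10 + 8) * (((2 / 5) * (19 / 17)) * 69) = 47196 / 85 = 555.25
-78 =-78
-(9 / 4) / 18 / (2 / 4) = -0.25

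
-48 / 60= -4 / 5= -0.80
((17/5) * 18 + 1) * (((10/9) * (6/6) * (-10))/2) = -3110/9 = -345.56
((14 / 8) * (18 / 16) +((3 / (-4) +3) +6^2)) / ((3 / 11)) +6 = 4911 / 32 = 153.47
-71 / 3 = -23.67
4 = 4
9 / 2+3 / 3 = 11 / 2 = 5.50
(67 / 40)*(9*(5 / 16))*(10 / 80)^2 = 603 / 8192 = 0.07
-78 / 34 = -39 / 17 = -2.29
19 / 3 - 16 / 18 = 49 / 9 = 5.44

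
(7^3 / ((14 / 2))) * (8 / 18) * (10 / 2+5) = 217.78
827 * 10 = 8270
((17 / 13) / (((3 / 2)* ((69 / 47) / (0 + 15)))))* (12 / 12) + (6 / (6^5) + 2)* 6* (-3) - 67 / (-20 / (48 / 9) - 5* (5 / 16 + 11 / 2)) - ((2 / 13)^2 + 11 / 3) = -1408303289 / 48976200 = -28.75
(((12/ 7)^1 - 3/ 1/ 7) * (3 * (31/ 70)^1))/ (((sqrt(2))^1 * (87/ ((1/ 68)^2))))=279 * sqrt(2)/ 131414080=0.00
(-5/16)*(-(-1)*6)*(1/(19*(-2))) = 15/304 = 0.05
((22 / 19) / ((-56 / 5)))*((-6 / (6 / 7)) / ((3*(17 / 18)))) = 165 / 646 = 0.26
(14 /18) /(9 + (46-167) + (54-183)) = -7 /2169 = -0.00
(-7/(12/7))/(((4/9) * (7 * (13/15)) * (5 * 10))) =-63/2080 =-0.03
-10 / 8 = -5 / 4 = -1.25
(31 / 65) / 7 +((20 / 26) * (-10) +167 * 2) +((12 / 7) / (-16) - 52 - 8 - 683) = -758451 / 1820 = -416.73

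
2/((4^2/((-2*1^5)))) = -1/4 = -0.25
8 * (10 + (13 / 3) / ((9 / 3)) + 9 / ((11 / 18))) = 20728 / 99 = 209.37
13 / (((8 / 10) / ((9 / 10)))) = 117 / 8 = 14.62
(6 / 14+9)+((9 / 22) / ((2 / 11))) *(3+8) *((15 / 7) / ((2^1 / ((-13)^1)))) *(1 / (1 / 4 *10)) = -3597 / 28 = -128.46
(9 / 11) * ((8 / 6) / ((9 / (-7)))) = -28 / 33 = -0.85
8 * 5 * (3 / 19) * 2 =240 / 19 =12.63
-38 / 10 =-19 / 5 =-3.80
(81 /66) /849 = 9 /6226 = 0.00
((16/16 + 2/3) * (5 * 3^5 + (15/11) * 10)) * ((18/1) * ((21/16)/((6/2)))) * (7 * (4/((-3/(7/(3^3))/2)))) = -78041.16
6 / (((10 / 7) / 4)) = 84 / 5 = 16.80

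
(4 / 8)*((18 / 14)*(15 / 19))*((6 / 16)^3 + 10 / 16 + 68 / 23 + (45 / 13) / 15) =11411145 / 5817344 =1.96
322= 322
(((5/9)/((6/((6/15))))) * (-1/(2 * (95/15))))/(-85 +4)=1/27702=0.00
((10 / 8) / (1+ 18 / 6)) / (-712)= -5 / 11392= -0.00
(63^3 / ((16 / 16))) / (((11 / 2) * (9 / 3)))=166698 / 11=15154.36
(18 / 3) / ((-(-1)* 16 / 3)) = 9 / 8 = 1.12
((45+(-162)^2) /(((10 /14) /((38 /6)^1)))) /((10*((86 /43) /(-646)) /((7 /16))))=-3293935.02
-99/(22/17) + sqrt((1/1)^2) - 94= -339/2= -169.50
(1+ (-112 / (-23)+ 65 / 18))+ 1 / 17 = 67139 / 7038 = 9.54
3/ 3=1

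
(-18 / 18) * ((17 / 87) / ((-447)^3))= 17 / 7770372201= 0.00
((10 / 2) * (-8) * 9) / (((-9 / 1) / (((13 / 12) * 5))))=650 / 3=216.67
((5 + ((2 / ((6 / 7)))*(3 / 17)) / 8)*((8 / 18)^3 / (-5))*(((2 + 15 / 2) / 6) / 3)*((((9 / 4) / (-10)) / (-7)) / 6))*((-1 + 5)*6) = -4351 / 722925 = -0.01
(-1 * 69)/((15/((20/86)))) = -46/43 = -1.07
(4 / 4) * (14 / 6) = 7 / 3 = 2.33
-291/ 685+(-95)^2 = 6181834/ 685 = 9024.58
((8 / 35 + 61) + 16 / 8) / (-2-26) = -2213 / 980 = -2.26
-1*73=-73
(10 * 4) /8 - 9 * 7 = -58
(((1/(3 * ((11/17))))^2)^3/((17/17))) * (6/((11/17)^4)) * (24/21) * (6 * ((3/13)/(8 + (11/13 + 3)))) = 32255902407184/377467340218353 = 0.09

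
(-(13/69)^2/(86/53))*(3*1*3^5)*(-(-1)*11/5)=-7980687/227470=-35.08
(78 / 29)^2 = 6084 / 841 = 7.23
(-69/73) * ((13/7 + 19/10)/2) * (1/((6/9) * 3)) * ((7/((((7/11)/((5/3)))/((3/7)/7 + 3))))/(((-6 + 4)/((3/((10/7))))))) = 52.32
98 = 98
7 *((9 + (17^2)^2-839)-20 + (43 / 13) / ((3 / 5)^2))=67715074 / 117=578761.32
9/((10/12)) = 54/5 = 10.80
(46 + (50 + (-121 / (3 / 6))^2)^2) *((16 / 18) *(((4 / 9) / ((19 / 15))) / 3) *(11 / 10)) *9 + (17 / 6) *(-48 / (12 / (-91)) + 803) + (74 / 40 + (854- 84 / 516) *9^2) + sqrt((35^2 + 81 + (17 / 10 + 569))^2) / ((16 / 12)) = 208009375209199 / 58824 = 3536131089.51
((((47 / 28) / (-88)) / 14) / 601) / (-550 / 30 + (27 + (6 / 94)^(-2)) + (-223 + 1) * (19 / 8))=423 / 50964674992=0.00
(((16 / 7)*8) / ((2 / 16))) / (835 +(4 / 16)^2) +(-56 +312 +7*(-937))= -6302.82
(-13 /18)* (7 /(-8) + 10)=-949 /144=-6.59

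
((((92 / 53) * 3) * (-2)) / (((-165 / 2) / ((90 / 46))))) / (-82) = -72 / 23903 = -0.00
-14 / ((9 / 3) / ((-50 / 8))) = 175 / 6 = 29.17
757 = 757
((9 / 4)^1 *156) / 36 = 39 / 4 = 9.75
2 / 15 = 0.13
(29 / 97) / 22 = 29 / 2134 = 0.01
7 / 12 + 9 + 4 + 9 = 271 / 12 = 22.58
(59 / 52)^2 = 3481 / 2704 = 1.29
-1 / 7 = -0.14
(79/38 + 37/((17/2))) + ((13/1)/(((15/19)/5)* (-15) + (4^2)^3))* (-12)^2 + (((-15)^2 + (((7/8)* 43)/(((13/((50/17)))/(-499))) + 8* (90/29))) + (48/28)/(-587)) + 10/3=-143251313421649399/35923633972044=-3987.66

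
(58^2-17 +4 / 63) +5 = 211180 / 63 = 3352.06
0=0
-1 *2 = -2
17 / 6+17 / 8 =119 / 24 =4.96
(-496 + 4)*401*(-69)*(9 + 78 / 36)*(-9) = -1368121374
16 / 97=0.16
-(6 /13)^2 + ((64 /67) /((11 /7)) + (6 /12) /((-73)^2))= 524284993 /1327485874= 0.39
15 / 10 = 3 / 2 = 1.50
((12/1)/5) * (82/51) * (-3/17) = -984/1445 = -0.68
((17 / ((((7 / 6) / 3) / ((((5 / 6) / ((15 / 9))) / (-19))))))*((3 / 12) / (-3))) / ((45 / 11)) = 187 / 7980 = 0.02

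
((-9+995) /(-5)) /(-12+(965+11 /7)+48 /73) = -251923 /1220305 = -0.21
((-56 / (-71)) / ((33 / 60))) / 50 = 112 / 3905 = 0.03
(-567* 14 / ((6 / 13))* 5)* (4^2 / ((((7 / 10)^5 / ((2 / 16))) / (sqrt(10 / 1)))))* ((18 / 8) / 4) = -197437500* sqrt(10) / 343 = -1820268.79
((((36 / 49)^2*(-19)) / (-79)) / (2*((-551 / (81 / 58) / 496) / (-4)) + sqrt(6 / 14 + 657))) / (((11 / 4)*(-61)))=63231704054784 / 135026567474011514455 - 158983474692096*sqrt(32214) / 945185972318080601185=-0.00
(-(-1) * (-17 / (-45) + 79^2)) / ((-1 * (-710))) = 140431 / 15975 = 8.79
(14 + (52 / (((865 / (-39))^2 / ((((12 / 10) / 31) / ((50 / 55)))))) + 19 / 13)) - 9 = 48743377968 / 7538366875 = 6.47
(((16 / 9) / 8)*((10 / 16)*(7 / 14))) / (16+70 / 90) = 5 / 1208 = 0.00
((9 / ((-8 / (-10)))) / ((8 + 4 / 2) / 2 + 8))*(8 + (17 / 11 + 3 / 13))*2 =16.92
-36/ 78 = -6/ 13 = -0.46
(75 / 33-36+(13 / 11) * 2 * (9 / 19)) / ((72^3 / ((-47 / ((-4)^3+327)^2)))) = 320305 / 5395792900608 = 0.00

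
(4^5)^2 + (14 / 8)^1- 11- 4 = 4194251 / 4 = 1048562.75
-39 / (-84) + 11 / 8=103 / 56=1.84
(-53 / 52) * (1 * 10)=-265 / 26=-10.19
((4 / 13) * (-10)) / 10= -4 / 13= -0.31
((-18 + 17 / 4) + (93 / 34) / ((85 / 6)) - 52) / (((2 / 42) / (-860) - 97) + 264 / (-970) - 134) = 33189894129 / 117087569989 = 0.28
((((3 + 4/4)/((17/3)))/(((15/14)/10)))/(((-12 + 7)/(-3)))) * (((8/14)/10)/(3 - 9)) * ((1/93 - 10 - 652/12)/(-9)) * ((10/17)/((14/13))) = -414752/2822085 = -0.15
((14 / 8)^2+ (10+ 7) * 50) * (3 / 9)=13649 / 48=284.35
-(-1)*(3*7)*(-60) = -1260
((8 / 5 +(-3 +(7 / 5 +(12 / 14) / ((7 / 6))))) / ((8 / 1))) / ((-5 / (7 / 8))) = -9 / 560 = -0.02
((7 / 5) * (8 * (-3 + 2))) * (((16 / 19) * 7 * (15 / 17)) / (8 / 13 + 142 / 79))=-460096 / 19057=-24.14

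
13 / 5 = 2.60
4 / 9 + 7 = 67 / 9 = 7.44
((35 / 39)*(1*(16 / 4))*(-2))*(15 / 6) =-700 / 39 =-17.95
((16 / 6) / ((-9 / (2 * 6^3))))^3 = -2097152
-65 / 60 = -13 / 12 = -1.08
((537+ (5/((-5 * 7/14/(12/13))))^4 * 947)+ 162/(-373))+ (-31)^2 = 133147514368/10653253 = 12498.30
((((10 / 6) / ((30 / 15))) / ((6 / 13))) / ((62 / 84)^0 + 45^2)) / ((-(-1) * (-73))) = -65 / 5324328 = -0.00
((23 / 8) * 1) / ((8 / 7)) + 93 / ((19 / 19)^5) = 6113 / 64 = 95.52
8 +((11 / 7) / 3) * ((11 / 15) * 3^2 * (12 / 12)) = 11.46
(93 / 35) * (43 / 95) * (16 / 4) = 15996 / 3325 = 4.81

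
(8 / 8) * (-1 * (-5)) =5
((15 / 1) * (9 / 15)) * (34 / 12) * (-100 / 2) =-1275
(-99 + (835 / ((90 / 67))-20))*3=9047 / 6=1507.83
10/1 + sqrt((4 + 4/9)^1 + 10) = sqrt(130)/3 + 10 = 13.80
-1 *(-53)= 53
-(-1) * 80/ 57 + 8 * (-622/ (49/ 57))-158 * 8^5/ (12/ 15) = -18091565344/ 2793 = -6477467.00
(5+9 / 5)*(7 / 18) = 119 / 45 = 2.64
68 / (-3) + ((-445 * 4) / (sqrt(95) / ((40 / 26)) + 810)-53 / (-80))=-304854730709 / 12596349360 + 92560 * sqrt(95) / 52484789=-24.18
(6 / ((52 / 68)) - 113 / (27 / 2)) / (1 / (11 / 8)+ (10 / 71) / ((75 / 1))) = -359260 / 499707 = -0.72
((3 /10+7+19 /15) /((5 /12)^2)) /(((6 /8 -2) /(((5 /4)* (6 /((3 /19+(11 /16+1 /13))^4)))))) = -1003045998367342592 /2451645281953125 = -409.13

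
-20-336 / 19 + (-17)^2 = 251.32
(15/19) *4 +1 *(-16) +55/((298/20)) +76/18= -125576/25479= -4.93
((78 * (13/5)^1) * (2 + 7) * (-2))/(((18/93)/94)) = -8864388/5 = -1772877.60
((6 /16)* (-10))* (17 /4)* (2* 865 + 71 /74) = -32663205 /1184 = -27587.17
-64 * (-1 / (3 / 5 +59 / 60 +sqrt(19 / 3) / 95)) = 6931200 / 171427- 15360 * sqrt(57) / 171427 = 39.76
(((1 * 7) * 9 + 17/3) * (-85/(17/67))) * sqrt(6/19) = -69010 * sqrt(114)/57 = -12926.76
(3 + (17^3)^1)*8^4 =20135936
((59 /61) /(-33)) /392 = -59 /789096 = -0.00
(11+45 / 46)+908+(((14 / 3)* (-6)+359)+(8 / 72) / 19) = 9840241 / 7866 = 1250.98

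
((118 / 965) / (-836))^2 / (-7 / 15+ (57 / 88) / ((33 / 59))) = 20886 / 674966593355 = 0.00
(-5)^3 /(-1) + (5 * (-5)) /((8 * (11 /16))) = 1325 /11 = 120.45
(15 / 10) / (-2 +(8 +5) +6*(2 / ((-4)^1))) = 3 / 16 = 0.19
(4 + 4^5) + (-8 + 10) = 1030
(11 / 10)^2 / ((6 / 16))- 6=-208 / 75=-2.77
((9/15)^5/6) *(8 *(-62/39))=-6696/40625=-0.16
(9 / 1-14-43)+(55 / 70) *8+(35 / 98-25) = -929 / 14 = -66.36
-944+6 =-938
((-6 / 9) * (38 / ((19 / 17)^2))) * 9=-3468 / 19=-182.53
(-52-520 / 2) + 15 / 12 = -1243 / 4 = -310.75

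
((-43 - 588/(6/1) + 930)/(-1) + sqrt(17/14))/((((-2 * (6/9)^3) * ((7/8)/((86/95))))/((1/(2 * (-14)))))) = -916029/18620 + 1161 * sqrt(238)/260680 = -49.13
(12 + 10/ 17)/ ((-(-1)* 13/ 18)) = 3852/ 221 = 17.43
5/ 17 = 0.29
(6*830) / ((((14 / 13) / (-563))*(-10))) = 1822431 / 7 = 260347.29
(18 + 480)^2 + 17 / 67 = 16616285 / 67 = 248004.25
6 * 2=12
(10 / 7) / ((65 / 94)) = 188 / 91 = 2.07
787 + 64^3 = 262931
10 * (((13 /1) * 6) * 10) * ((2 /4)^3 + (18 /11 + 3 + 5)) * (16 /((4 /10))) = 33501000 /11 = 3045545.45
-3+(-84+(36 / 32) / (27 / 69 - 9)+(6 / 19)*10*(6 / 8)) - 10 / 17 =-4852005 / 56848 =-85.35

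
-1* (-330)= 330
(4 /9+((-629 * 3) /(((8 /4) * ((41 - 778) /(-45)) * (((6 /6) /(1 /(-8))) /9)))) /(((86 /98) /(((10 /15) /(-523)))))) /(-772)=-418038031 /921271060512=-0.00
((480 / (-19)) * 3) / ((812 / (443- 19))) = -152640 / 3857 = -39.57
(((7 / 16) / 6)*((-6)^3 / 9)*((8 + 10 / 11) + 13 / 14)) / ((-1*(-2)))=-1515 / 176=-8.61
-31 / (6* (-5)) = 31 / 30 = 1.03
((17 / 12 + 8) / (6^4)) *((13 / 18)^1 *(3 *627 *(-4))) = -307021 / 7776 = -39.48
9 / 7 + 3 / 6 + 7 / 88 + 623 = 384917 / 616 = 624.87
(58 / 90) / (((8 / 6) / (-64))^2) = 7424 / 5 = 1484.80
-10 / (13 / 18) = -180 / 13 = -13.85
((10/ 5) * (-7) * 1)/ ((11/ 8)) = -112/ 11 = -10.18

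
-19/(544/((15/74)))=-285/40256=-0.01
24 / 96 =1 / 4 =0.25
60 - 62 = -2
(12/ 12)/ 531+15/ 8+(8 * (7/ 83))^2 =68247725/ 29264472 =2.33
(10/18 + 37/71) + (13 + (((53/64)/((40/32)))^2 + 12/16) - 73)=-236110649/4089600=-57.73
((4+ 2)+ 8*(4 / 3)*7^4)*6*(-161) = -24745700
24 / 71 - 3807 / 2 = -270249 / 142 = -1903.16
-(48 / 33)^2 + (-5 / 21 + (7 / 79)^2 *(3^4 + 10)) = -25997102 / 15858381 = -1.64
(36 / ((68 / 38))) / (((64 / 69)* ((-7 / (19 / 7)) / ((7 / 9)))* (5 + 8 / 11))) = -91333 / 79968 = -1.14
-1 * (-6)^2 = -36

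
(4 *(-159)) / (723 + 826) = -0.41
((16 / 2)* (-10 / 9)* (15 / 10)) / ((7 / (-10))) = 400 / 21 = 19.05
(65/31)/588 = 65/18228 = 0.00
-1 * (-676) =676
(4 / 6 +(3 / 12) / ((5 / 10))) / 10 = 7 / 60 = 0.12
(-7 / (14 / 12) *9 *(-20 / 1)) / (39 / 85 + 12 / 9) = 602.63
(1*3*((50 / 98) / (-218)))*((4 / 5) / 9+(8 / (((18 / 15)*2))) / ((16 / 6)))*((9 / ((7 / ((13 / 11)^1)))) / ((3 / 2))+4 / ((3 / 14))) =-2738965 / 14805252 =-0.18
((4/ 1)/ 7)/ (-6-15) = -4/ 147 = -0.03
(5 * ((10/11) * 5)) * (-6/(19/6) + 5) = 70.57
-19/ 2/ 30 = -19/ 60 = -0.32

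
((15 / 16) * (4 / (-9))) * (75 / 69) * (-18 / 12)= 125 / 184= 0.68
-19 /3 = -6.33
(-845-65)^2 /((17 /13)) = 10765300 /17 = 633252.94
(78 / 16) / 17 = 39 / 136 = 0.29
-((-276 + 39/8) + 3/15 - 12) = 11317/40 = 282.92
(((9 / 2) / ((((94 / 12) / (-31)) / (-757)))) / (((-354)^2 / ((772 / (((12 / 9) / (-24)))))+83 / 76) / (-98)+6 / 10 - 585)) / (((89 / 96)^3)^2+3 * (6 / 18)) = -4258829552797656023040 / 301794216587338135571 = -14.11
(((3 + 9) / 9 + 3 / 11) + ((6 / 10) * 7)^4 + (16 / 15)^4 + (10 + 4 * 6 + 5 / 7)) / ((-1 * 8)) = -1359605519 / 31185000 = -43.60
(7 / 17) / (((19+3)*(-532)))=-1 / 28424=-0.00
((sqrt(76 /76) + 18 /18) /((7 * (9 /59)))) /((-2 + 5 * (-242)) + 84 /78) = -767 /495873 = -0.00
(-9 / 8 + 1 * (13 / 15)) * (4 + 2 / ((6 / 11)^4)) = -6.87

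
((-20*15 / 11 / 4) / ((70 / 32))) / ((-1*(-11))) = -240 / 847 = -0.28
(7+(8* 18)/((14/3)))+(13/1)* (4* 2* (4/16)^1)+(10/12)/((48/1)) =128771/2016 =63.87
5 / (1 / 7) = 35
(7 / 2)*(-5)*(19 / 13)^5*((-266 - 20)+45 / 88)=2177246231195 / 65347568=33317.94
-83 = -83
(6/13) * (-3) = -18/13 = -1.38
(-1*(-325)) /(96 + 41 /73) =23725 /7049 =3.37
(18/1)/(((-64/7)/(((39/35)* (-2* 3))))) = 1053/80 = 13.16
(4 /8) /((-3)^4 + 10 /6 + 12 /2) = 3 /532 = 0.01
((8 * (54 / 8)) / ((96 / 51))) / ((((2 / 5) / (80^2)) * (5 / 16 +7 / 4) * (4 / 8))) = 445090.91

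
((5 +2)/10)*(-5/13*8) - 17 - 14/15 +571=107428/195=550.91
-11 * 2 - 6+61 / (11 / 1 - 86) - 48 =-5761 / 75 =-76.81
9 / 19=0.47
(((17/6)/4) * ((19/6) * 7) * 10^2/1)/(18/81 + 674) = 56525/24272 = 2.33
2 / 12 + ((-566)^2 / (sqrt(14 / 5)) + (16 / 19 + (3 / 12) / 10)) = 2357 / 2280 + 160178*sqrt(70) / 7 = 191450.36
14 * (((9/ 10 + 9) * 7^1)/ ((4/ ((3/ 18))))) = 1617/ 40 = 40.42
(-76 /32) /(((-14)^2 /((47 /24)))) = -893 /37632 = -0.02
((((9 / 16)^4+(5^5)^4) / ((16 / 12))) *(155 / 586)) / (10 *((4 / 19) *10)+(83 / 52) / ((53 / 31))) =860487658160.62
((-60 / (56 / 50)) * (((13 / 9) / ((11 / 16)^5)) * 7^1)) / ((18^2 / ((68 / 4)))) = -7241728000 / 39135393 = -185.04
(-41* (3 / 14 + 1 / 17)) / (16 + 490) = -0.02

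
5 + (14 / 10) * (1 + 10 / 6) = 131 / 15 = 8.73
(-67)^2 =4489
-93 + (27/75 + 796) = 17584/25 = 703.36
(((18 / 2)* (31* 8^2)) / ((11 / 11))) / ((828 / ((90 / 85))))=8928 / 391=22.83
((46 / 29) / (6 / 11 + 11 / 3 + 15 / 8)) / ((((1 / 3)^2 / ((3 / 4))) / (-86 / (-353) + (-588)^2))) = 344982604824 / 567271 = 608144.26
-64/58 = -32/29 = -1.10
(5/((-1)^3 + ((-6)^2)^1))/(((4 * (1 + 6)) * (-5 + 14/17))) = -0.00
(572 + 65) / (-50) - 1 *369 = -19087 / 50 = -381.74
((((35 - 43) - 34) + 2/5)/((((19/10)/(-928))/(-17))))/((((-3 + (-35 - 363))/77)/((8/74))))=2021347328/281903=7170.36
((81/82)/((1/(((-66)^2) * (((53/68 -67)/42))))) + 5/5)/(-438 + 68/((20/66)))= 661910965/20843088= 31.76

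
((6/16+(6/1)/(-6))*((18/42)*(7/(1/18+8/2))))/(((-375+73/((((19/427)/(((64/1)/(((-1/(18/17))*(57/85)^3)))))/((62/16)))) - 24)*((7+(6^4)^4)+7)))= 10556001/92043770613682137456366776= 0.00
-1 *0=0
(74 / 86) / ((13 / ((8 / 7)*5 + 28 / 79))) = 124172 / 309127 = 0.40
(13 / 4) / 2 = 13 / 8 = 1.62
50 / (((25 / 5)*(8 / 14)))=35 / 2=17.50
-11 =-11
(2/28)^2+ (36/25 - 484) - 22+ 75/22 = -27011759/53900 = -501.15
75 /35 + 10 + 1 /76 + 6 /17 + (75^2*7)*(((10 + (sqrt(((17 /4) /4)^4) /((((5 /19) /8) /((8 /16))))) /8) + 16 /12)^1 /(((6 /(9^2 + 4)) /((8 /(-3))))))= -17406929306299 /868224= -20048892.11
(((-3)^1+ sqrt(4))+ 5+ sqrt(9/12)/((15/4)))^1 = 2* sqrt(3)/15+ 4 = 4.23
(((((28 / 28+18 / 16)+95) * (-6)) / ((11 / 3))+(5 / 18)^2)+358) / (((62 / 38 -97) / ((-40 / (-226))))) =-33713315 / 91218798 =-0.37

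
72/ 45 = 8/ 5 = 1.60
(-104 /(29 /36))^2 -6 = 14012490 /841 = 16661.70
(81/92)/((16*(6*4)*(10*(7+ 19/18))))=243/8537600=0.00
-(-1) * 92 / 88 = 23 / 22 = 1.05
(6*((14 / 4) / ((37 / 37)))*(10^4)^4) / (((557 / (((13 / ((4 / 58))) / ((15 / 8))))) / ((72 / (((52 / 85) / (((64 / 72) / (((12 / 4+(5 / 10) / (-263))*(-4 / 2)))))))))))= -580872320000000000000000 / 878389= -661292798520928654.62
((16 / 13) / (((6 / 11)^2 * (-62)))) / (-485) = 0.00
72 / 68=18 / 17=1.06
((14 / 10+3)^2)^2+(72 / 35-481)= -455583 / 4375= -104.13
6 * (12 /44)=18 /11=1.64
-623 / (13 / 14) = -8722 / 13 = -670.92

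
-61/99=-0.62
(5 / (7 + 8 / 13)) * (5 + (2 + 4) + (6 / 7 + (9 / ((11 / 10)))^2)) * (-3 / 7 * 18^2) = -7184.04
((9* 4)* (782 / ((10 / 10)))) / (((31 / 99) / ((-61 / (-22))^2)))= 235695582 / 341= 691189.39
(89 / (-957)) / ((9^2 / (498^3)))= -407112344 / 2871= -141801.58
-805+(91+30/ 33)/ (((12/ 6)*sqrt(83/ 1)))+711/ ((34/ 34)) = -94+1011*sqrt(83)/ 1826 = -88.96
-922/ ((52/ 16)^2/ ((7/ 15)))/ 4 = -10.18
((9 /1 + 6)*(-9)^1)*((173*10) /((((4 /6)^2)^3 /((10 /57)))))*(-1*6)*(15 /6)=2128224375 /304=7000738.08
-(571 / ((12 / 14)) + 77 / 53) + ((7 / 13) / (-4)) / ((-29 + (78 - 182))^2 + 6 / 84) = -113915103554 / 170628783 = -667.62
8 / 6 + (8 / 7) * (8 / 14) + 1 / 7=313 / 147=2.13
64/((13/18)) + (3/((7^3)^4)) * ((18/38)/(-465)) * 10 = 9391700921919894/105982736098057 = 88.62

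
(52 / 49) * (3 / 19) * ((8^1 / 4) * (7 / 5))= 312 / 665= 0.47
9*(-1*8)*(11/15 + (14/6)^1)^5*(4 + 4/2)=-3295407616/28125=-117170.05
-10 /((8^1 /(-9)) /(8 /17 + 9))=7245 /68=106.54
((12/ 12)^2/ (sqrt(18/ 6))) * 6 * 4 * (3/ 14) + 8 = 12 * sqrt(3)/ 7 + 8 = 10.97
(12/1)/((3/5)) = 20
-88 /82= -1.07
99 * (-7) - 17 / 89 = -61694 / 89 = -693.19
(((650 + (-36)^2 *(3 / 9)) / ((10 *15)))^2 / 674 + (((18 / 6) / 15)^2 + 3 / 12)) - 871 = -6601573213 / 7582500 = -870.63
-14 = -14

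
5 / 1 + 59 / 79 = 454 / 79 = 5.75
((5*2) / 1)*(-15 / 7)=-150 / 7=-21.43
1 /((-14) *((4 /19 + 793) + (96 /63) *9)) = -19 /214642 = -0.00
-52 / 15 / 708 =-13 / 2655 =-0.00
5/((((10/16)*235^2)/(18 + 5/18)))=28/10575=0.00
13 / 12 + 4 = 61 / 12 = 5.08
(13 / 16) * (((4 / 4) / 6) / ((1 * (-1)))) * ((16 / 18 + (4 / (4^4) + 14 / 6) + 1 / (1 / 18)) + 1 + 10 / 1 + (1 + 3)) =-271349 / 55296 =-4.91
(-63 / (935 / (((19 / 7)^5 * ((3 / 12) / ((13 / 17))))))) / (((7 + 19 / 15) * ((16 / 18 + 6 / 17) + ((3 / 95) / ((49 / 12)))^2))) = -92314603845225 / 292032779159264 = -0.32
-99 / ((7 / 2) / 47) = -9306 / 7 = -1329.43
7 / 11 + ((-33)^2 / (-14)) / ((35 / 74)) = -441508 / 2695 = -163.82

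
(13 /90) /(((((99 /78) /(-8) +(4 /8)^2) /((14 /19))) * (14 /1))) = 1352 /16245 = 0.08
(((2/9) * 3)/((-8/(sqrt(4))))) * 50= -25/3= -8.33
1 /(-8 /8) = -1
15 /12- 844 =-3371 /4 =-842.75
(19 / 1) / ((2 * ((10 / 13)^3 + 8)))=41743 / 37152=1.12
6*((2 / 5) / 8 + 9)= 54.30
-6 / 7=-0.86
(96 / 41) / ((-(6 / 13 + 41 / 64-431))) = 0.01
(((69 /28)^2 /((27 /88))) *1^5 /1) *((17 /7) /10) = 98923 /20580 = 4.81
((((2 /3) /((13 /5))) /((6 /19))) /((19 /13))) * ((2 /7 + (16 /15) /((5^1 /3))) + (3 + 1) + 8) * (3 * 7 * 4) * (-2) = -6032 /5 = -1206.40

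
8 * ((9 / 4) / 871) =18 / 871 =0.02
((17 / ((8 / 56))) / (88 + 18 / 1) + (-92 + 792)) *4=148638 / 53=2804.49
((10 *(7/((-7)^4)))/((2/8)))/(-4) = -10/343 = -0.03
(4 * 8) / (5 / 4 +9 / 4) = 9.14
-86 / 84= -43 / 42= -1.02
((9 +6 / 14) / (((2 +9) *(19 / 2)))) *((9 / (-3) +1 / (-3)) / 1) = -40 / 133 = -0.30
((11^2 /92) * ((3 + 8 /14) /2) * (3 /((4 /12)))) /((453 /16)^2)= 96800 /3670961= 0.03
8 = 8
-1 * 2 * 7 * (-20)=280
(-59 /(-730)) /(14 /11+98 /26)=8437 /526330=0.02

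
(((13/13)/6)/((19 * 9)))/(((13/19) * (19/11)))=11/13338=0.00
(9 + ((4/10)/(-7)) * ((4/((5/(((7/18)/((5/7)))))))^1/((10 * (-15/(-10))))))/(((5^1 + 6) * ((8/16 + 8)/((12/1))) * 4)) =0.29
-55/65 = -11/13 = -0.85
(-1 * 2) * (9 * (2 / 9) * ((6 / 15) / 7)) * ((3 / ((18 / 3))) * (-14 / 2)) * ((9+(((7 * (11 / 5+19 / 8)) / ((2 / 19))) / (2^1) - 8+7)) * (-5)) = -25619 / 40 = -640.48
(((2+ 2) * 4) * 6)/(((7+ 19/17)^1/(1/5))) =272/115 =2.37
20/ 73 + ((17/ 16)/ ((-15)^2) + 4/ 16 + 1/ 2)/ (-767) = 4232743/ 15505200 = 0.27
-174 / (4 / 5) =-435 / 2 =-217.50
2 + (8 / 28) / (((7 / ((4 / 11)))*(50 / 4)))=26966 / 13475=2.00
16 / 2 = 8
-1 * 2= -2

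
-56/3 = -18.67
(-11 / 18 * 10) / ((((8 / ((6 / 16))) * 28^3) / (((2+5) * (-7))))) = 55 / 86016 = 0.00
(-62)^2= 3844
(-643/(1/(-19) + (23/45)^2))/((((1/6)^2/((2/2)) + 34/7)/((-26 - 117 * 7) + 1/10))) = 2633694862995/4940003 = 533136.29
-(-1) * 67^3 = 300763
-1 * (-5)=5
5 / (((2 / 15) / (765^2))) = 43891875 / 2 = 21945937.50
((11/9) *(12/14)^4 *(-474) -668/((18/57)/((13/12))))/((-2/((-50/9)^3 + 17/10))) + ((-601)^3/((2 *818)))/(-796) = -3236850459536932019/14653134271440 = -220898.16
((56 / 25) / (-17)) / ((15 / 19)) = -1064 / 6375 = -0.17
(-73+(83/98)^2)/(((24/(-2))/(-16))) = -231401/2401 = -96.38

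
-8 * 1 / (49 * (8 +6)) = -4 / 343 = -0.01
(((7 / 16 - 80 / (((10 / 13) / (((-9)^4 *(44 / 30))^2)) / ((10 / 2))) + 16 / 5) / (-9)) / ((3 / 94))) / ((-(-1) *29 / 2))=11561184976.34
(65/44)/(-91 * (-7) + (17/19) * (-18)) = 1235/519068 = 0.00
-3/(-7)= 3/7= 0.43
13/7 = 1.86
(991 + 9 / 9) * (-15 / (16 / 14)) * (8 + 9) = -221340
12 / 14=6 / 7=0.86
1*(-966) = -966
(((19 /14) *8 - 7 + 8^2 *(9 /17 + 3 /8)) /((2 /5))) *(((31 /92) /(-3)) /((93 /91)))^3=-1318210985 /6433520256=-0.20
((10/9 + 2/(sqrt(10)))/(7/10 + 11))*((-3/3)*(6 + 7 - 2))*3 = -1100/351 - 22*sqrt(10)/39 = -4.92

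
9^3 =729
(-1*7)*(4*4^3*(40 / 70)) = -1024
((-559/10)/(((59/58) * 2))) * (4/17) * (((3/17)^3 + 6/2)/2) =-239371626/24638695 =-9.72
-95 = -95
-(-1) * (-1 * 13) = -13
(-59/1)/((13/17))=-1003/13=-77.15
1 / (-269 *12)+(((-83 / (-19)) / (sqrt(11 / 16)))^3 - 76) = -245329 / 3228+36594368 *sqrt(11) / 829939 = 70.24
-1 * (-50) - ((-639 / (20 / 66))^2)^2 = -197723910945041761 / 10000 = -19772391094504.18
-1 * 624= -624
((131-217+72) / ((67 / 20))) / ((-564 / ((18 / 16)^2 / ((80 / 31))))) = 5859 / 1612288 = 0.00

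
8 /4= 2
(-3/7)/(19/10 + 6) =-30/553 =-0.05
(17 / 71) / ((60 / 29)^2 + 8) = 14297 / 733288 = 0.02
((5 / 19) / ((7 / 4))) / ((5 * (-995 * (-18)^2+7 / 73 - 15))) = -0.00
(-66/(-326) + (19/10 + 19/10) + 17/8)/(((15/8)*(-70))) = -13317/285250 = -0.05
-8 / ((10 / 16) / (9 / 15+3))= -1152 / 25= -46.08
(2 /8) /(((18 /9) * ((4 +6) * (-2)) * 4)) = -1 /640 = -0.00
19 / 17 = 1.12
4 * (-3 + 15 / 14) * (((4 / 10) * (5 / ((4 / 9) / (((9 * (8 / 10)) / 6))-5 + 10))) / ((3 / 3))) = -2916 / 1015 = -2.87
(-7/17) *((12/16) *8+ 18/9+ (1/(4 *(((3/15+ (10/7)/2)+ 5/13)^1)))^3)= -3.30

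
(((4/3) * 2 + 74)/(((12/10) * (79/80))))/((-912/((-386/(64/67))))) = 37176625/1296864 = 28.67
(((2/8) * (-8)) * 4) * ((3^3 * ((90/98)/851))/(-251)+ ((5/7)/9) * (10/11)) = -0.58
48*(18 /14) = 432 /7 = 61.71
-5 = -5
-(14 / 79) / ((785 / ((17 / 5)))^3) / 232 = -34391 / 554120303937500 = -0.00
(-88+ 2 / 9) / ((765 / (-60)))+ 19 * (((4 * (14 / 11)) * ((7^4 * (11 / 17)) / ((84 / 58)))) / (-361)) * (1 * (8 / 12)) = -94768 / 513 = -184.73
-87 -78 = -165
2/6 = 1/3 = 0.33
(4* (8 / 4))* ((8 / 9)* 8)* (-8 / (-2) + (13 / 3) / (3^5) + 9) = 4858880 / 6561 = 740.57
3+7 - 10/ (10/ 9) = 1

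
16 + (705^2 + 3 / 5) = 497041.60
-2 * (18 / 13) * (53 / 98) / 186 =-159 / 19747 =-0.01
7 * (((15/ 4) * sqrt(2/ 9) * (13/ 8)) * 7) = 3185 * sqrt(2)/ 32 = 140.76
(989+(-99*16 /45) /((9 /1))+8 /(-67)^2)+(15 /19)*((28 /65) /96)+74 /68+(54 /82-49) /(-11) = 3031536618140917 /3060374133960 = 990.58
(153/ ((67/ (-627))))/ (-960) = 31977/ 21440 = 1.49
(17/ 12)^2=289/ 144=2.01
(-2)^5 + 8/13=-408/13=-31.38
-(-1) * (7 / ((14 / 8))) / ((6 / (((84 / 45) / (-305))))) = -56 / 13725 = -0.00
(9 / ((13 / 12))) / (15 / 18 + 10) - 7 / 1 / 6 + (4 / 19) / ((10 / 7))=-24317 / 96330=-0.25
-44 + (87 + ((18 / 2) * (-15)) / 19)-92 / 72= 34.62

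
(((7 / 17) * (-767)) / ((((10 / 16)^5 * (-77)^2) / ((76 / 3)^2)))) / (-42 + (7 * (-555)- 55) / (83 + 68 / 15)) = 95303140900864 / 23133208415625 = 4.12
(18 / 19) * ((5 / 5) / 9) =2 / 19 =0.11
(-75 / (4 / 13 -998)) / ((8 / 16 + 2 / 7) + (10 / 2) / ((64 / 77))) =43680 / 3951959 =0.01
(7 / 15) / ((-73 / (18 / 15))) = -14 / 1825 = -0.01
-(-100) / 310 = 10 / 31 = 0.32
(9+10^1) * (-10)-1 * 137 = -327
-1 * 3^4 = -81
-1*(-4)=4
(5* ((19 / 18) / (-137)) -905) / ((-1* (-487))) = -2231825 / 1200942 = -1.86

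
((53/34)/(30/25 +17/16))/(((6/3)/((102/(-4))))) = -8.78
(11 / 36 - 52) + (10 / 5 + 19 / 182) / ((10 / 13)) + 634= 184288 / 315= 585.04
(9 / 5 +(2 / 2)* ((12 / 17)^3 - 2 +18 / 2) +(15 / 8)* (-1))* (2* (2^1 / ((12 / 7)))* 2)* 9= 30030441 / 98260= 305.62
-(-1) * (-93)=-93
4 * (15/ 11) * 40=2400/ 11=218.18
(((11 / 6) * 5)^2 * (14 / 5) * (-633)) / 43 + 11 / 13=-11613767 / 3354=-3462.66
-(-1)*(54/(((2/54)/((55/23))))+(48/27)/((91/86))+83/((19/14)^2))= 3533.27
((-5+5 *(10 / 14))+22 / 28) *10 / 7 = -45 / 49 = -0.92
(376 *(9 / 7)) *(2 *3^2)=60912 / 7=8701.71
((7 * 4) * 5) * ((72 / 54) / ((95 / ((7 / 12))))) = 196 / 171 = 1.15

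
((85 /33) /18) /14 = 85 /8316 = 0.01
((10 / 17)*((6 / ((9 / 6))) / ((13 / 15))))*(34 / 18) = 5.13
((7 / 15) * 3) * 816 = 5712 / 5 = 1142.40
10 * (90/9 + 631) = 6410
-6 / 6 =-1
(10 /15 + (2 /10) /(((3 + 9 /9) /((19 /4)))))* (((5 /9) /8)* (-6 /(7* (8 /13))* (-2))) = 403 /2304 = 0.17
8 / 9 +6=62 / 9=6.89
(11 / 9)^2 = 121 / 81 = 1.49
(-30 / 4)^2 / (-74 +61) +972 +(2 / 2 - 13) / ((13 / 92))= 3531 / 4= 882.75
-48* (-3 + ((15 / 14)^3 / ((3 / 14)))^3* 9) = -38375593551 / 470596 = -81546.79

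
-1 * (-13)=13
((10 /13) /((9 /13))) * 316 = 3160 /9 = 351.11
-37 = -37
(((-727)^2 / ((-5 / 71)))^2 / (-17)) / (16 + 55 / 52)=-73224714069649012 / 376975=-194242891623.18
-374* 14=-5236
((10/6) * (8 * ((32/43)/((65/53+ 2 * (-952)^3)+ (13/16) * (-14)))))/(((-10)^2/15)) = -27136/31461190726341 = -0.00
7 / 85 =0.08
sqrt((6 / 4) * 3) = 2.12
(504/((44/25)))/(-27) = -350/33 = -10.61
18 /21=6 /7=0.86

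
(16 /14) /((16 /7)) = 1 /2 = 0.50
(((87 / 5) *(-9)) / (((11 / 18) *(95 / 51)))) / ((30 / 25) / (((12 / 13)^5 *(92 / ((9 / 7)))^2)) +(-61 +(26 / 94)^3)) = 15846731984113680384 / 7024221935086652945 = 2.26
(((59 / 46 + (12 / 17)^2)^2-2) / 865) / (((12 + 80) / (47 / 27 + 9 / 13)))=88408109531 / 2468268521002440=0.00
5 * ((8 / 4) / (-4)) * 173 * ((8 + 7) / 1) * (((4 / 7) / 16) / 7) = -12975 / 392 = -33.10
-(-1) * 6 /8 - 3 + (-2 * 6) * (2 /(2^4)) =-15 /4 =-3.75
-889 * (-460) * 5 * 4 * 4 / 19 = 32715200 / 19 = 1721852.63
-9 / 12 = -3 / 4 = -0.75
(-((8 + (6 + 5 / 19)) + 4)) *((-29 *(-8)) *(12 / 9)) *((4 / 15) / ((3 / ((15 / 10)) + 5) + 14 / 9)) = -1288064 / 7315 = -176.09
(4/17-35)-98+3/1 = -2206/17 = -129.76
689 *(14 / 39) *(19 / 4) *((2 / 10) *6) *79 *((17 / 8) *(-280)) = -66267649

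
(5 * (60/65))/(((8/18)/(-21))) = -2835/13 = -218.08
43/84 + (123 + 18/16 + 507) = 106115/168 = 631.64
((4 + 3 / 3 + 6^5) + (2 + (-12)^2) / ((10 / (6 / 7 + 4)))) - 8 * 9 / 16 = 549319 / 70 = 7847.41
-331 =-331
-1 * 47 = -47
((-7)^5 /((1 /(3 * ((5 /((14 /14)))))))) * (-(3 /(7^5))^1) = 45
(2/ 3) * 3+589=591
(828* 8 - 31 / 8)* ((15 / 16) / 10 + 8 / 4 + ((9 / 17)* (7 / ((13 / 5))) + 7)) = 3939821751 / 56576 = 69637.69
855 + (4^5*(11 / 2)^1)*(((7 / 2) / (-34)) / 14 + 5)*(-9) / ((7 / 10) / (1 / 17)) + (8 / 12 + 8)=-20402.49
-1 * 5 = -5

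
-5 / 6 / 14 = -5 / 84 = -0.06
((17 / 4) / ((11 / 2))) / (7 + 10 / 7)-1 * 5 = -6371 / 1298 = -4.91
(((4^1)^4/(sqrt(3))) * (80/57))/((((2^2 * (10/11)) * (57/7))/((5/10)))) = 19712 * sqrt(3)/9747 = 3.50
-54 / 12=-9 / 2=-4.50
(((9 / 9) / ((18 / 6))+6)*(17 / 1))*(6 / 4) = 323 / 2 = 161.50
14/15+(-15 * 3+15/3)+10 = -436/15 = -29.07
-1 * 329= -329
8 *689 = 5512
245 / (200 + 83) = 245 / 283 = 0.87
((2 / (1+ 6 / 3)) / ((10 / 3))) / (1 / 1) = 1 / 5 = 0.20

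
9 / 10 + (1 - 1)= 9 / 10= 0.90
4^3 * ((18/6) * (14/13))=2688/13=206.77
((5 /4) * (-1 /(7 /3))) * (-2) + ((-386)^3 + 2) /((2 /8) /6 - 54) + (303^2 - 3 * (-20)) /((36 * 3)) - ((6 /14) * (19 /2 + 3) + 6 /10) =49730189269 /46620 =1066713.63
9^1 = 9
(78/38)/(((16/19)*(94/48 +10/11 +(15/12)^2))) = 1287/2339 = 0.55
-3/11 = -0.27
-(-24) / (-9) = -8 / 3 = -2.67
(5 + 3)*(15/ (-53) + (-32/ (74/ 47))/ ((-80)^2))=-2.29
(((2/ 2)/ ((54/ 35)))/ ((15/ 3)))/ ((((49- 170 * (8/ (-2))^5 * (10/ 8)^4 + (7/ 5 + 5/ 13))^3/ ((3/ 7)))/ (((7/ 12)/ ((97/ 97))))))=1922375/ 4555292698870448951858616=0.00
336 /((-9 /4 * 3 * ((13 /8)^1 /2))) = -7168 /117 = -61.26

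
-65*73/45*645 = -204035/3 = -68011.67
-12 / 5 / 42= -2 / 35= -0.06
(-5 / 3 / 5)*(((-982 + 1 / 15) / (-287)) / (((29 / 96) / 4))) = -1885312 / 124845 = -15.10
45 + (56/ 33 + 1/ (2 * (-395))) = 1217357/ 26070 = 46.70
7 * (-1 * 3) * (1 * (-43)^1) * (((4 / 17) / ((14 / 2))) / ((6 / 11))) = 946 / 17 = 55.65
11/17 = 0.65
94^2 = 8836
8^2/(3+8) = 64/11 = 5.82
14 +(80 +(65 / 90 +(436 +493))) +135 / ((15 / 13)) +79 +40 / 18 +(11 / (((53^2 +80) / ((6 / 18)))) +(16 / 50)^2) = 13239363751 / 10833750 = 1222.05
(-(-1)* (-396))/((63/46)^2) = -93104/441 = -211.12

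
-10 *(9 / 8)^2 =-405 / 32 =-12.66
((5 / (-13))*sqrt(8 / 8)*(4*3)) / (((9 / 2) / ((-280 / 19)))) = 11200 / 741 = 15.11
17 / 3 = 5.67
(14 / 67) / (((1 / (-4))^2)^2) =3584 / 67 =53.49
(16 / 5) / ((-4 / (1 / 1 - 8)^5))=67228 / 5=13445.60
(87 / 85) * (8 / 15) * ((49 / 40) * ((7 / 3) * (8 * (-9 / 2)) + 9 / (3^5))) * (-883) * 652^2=1209209340172624 / 57375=21075544055.30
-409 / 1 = -409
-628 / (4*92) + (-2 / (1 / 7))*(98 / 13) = -128265 / 1196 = -107.24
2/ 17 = 0.12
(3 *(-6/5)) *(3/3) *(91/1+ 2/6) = -328.80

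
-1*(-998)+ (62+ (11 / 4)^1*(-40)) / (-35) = 999.37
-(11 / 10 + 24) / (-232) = 251 / 2320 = 0.11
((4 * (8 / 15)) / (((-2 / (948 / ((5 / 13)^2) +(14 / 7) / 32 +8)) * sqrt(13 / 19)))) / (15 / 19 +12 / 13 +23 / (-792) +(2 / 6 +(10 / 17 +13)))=-218860564824 * sqrt(247) / 6487046875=-530.24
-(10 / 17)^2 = -100 / 289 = -0.35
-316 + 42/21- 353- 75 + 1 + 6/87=-21487/29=-740.93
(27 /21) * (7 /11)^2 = 63 /121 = 0.52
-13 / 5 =-2.60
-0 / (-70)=0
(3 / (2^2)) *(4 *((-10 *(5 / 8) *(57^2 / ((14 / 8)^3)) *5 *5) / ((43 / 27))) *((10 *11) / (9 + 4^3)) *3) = -868457700000 / 1076677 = -806609.32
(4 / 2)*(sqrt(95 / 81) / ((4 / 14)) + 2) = 11.58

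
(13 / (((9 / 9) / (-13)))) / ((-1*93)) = 169 / 93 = 1.82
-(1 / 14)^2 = -1 / 196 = -0.01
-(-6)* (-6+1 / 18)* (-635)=67945 / 3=22648.33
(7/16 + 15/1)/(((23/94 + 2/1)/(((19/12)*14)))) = 1543997/10128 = 152.45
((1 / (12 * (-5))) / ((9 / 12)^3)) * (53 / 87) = -848 / 35235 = -0.02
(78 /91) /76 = 3 /266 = 0.01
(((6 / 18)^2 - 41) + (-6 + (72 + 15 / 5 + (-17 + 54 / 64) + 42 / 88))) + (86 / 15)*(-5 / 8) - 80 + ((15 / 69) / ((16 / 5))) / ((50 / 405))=-2572133 / 36432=-70.60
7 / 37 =0.19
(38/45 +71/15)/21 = 251/945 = 0.27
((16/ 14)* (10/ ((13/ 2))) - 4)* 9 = -1836/ 91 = -20.18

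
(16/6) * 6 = 16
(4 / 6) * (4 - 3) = 2 / 3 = 0.67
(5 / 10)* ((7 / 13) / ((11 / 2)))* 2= 14 / 143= 0.10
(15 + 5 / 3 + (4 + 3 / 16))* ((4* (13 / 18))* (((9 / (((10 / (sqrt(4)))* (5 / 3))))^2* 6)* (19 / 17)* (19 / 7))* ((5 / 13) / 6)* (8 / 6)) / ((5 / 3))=1393821 / 21250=65.59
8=8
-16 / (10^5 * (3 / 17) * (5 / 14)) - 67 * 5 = -15703244 / 46875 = -335.00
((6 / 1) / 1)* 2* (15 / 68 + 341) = 69609 / 17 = 4094.65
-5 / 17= -0.29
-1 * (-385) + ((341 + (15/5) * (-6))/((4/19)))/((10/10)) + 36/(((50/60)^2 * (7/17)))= 1431603/700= 2045.15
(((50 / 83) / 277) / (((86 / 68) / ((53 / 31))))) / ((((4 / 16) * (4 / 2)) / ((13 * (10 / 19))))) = 23426000 / 582293057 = 0.04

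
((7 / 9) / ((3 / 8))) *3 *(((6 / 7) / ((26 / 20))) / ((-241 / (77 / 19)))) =-12320 / 178581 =-0.07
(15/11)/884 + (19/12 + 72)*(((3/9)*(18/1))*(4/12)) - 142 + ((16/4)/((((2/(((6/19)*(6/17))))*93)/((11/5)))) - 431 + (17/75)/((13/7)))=-182864631437/429557700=-425.70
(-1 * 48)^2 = 2304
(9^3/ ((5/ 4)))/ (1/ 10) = 5832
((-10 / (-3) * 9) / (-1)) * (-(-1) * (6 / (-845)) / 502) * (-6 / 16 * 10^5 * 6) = -4050000 / 42419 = -95.48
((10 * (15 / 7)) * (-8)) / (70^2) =-12 / 343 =-0.03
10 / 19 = 0.53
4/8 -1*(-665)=1331/2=665.50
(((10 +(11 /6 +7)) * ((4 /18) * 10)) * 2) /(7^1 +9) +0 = 565 /108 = 5.23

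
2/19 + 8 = 154/19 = 8.11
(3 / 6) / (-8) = -1 / 16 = -0.06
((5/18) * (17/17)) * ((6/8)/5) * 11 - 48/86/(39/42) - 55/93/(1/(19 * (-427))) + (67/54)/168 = 754267696513/157208688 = 4797.88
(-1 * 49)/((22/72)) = -160.36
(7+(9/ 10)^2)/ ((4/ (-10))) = -781/ 40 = -19.52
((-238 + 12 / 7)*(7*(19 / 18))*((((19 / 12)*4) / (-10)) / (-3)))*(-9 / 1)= 3317.19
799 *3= 2397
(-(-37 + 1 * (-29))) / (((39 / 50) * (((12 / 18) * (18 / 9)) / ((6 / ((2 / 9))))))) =1713.46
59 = 59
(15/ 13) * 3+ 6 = 123/ 13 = 9.46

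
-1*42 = -42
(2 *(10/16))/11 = 5/44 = 0.11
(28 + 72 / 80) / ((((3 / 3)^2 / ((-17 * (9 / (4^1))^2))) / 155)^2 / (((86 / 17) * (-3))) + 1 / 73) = 1458554845286205 / 691356498962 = 2109.70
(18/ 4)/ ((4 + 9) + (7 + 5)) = 0.18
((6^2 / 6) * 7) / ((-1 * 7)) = -6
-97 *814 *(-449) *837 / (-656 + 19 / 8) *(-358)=9442748925984 / 581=16252579907.03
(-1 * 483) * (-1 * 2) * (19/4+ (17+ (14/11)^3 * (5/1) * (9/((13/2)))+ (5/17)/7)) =20495551551/588302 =34838.49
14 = 14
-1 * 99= -99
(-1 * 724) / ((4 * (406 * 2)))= -181 / 812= -0.22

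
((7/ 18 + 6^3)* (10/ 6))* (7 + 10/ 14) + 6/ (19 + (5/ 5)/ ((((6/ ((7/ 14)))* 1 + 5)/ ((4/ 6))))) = 18912367/ 6797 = 2782.46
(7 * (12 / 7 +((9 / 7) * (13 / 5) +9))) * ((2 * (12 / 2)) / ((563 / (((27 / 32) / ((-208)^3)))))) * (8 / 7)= -9963 / 44330890240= -0.00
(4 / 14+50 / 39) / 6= 214 / 819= 0.26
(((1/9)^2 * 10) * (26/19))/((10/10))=260/1539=0.17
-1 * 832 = -832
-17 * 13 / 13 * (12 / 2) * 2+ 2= -202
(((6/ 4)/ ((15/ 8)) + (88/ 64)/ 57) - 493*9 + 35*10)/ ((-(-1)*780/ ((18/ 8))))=-9316481/ 790400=-11.79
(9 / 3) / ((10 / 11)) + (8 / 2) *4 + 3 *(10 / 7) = 1651 / 70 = 23.59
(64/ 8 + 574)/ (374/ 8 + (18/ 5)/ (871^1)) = 10138440/ 814457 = 12.45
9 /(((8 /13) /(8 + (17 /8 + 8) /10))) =84357 /640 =131.81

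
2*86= 172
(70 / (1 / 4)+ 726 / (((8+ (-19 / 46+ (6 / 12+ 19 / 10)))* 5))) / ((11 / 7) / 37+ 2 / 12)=1051368024 / 746525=1408.35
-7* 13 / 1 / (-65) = 7 / 5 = 1.40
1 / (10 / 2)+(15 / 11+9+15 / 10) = 1327 / 110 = 12.06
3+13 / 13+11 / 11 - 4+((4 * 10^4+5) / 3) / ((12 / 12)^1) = 13336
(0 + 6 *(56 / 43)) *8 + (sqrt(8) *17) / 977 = 62.56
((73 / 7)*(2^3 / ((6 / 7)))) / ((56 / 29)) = 2117 / 42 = 50.40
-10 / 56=-5 / 28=-0.18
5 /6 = 0.83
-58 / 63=-0.92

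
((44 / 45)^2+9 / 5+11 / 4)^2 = 1989070801 / 65610000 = 30.32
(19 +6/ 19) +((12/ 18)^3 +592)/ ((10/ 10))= 313757/ 513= 611.61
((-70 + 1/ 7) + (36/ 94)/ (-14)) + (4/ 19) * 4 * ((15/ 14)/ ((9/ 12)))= -429328/ 6251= -68.68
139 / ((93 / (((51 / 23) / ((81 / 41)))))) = 96883 / 57753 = 1.68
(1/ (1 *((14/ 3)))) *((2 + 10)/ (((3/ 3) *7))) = 18/ 49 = 0.37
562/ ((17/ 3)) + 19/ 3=5381/ 51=105.51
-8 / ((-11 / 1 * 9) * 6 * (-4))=-0.00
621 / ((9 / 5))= 345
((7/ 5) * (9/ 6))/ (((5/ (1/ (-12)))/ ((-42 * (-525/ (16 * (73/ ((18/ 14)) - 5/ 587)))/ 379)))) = -16308621/ 7274665472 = -0.00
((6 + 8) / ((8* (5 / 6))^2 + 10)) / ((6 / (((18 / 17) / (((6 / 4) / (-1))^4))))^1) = 16 / 1785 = 0.01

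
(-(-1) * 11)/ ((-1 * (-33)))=1/ 3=0.33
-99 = -99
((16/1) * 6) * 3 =288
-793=-793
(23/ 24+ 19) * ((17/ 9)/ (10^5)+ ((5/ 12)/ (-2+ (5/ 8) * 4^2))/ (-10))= -4474339/ 43200000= -0.10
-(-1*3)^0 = -1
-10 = -10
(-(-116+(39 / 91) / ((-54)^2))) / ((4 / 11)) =8681893 / 27216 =319.00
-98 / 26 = -49 / 13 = -3.77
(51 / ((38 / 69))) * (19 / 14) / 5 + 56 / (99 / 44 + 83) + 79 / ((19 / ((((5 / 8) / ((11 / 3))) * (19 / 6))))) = 486721 / 17360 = 28.04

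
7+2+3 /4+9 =75 /4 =18.75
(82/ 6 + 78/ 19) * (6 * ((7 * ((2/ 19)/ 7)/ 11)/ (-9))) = -4052/ 35739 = -0.11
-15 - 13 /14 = -223 /14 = -15.93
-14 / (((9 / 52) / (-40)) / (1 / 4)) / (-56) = -130 / 9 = -14.44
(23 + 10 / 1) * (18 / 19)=594 / 19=31.26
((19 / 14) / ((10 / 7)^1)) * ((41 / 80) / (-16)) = -779 / 25600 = -0.03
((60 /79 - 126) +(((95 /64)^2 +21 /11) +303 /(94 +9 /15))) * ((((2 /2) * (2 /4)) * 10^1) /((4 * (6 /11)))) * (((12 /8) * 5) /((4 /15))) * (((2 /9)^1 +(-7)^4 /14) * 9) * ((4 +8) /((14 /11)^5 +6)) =-2021619100754409539625 /133943253008384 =-15093101.41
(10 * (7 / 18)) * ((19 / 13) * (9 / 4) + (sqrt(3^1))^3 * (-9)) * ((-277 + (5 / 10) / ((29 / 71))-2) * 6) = -32141445 / 1508 + 5074965 * sqrt(3) / 29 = 281792.85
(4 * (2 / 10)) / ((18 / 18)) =0.80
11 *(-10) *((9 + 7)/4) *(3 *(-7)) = 9240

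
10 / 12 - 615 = -3685 / 6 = -614.17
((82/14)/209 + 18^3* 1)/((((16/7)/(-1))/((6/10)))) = -25596771/16720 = -1530.91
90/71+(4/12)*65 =4885/213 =22.93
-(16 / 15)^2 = -256 / 225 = -1.14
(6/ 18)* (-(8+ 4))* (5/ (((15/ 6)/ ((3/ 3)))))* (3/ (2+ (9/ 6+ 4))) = -16/ 5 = -3.20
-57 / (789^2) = -19 / 207507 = -0.00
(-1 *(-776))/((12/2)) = 388/3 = 129.33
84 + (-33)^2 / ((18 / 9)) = 1257 / 2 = 628.50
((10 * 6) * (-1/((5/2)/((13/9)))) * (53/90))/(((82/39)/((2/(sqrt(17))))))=-35828 * sqrt(17)/31365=-4.71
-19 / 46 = -0.41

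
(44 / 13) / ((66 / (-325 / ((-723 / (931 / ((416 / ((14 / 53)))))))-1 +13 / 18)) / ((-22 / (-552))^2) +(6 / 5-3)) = -10718180 / 10928697311259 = -0.00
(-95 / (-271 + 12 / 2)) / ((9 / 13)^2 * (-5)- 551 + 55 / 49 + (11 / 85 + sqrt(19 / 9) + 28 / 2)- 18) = -47118043327290390 / 73096110365041098637- 28240883313825 * sqrt(19) / 73096110365041098637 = -0.00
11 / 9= 1.22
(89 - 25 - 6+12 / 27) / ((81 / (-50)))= -26300 / 729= -36.08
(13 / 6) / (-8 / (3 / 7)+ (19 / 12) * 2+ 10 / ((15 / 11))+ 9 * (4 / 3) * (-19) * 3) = -13 / 4153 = -0.00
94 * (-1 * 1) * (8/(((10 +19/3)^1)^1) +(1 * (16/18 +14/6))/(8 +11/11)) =-316310/3969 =-79.70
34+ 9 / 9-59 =-24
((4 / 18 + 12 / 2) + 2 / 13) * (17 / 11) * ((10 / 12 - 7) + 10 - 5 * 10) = -1756457 / 3861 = -454.92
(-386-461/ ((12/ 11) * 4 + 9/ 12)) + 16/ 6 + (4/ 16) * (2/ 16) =-3408863/ 7200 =-473.45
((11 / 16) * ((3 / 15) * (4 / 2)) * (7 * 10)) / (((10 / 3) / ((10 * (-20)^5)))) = -184800000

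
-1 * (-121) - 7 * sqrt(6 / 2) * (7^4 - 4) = 121 - 16779 * sqrt(3) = -28941.08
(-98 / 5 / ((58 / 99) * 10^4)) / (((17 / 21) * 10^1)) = -101871 / 246500000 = -0.00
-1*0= 0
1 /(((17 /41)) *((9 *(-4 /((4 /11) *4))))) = -164 /1683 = -0.10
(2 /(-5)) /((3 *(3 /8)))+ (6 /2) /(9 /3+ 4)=23 /315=0.07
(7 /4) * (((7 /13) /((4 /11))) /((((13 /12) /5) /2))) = 8085 /338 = 23.92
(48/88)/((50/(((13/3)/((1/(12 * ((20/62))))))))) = 0.18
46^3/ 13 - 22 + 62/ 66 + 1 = 3203482/ 429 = 7467.32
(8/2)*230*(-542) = -498640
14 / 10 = 7 / 5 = 1.40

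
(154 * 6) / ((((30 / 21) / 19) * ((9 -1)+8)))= 30723 / 40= 768.08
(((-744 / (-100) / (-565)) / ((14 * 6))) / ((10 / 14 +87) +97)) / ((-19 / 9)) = 93 / 231339250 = 0.00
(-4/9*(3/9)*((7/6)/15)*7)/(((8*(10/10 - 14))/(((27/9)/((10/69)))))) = 0.02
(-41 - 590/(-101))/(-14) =3551/1414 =2.51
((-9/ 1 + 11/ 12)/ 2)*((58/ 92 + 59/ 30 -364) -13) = 12529393/ 8280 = 1513.21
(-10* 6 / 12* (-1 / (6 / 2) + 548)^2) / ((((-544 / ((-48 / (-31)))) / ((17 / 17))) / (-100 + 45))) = -23946725 / 102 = -234771.81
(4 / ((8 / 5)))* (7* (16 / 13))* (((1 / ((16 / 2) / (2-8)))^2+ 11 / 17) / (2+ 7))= 11515 / 3978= 2.89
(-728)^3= -385828352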